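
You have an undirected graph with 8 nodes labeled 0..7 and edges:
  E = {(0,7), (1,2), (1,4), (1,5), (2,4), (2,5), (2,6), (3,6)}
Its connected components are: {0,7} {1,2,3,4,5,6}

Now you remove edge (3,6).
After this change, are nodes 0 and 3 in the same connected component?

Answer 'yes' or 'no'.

Answer: no

Derivation:
Initial components: {0,7} {1,2,3,4,5,6}
Removing edge (3,6): it was a bridge — component count 2 -> 3.
New components: {0,7} {1,2,4,5,6} {3}
Are 0 and 3 in the same component? no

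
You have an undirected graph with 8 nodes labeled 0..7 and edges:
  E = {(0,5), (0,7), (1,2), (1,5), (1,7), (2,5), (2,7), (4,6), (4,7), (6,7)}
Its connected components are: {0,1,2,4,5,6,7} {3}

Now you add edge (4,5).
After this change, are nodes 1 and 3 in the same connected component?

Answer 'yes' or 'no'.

Answer: no

Derivation:
Initial components: {0,1,2,4,5,6,7} {3}
Adding edge (4,5): both already in same component {0,1,2,4,5,6,7}. No change.
New components: {0,1,2,4,5,6,7} {3}
Are 1 and 3 in the same component? no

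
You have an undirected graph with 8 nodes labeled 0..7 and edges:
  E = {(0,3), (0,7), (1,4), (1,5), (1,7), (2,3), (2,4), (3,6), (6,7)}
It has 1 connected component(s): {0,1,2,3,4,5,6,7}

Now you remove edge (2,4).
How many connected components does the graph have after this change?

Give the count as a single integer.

Answer: 1

Derivation:
Initial component count: 1
Remove (2,4): not a bridge. Count unchanged: 1.
  After removal, components: {0,1,2,3,4,5,6,7}
New component count: 1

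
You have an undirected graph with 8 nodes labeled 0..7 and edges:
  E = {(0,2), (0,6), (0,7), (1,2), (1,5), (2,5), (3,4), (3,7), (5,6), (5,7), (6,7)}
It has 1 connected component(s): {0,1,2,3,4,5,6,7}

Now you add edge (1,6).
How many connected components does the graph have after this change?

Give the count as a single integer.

Answer: 1

Derivation:
Initial component count: 1
Add (1,6): endpoints already in same component. Count unchanged: 1.
New component count: 1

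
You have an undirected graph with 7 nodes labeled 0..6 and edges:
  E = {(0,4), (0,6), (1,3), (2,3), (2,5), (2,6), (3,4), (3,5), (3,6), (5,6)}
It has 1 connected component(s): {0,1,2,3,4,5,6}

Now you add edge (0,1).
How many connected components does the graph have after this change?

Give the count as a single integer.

Answer: 1

Derivation:
Initial component count: 1
Add (0,1): endpoints already in same component. Count unchanged: 1.
New component count: 1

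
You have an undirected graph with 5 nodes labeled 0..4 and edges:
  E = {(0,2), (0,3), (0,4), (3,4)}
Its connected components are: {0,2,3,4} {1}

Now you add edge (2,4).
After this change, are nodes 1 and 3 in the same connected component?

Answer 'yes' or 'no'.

Initial components: {0,2,3,4} {1}
Adding edge (2,4): both already in same component {0,2,3,4}. No change.
New components: {0,2,3,4} {1}
Are 1 and 3 in the same component? no

Answer: no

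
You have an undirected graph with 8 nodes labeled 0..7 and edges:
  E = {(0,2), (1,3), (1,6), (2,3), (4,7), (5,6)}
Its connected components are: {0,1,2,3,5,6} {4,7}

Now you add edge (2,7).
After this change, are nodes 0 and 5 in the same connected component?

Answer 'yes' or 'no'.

Answer: yes

Derivation:
Initial components: {0,1,2,3,5,6} {4,7}
Adding edge (2,7): merges {0,1,2,3,5,6} and {4,7}.
New components: {0,1,2,3,4,5,6,7}
Are 0 and 5 in the same component? yes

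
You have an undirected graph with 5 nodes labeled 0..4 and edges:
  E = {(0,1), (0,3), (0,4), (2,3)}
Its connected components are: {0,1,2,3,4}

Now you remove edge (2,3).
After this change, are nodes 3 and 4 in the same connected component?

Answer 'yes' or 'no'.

Initial components: {0,1,2,3,4}
Removing edge (2,3): it was a bridge — component count 1 -> 2.
New components: {0,1,3,4} {2}
Are 3 and 4 in the same component? yes

Answer: yes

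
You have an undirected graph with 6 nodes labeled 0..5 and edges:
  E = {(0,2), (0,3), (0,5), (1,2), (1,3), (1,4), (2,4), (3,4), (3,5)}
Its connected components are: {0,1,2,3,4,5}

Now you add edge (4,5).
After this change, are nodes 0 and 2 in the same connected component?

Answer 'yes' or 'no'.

Answer: yes

Derivation:
Initial components: {0,1,2,3,4,5}
Adding edge (4,5): both already in same component {0,1,2,3,4,5}. No change.
New components: {0,1,2,3,4,5}
Are 0 and 2 in the same component? yes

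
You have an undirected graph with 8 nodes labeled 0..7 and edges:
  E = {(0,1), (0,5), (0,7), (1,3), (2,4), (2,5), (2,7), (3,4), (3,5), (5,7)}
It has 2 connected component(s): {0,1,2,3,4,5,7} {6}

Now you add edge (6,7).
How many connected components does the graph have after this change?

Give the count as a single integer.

Answer: 1

Derivation:
Initial component count: 2
Add (6,7): merges two components. Count decreases: 2 -> 1.
New component count: 1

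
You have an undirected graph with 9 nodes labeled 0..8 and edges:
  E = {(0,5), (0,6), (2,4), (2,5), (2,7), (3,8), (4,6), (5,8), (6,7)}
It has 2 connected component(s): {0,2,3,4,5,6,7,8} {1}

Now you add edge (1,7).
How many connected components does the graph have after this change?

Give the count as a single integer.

Answer: 1

Derivation:
Initial component count: 2
Add (1,7): merges two components. Count decreases: 2 -> 1.
New component count: 1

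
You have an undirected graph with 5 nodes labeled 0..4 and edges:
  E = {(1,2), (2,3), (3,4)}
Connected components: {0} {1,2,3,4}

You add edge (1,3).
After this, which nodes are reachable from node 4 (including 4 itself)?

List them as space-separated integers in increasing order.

Before: nodes reachable from 4: {1,2,3,4}
Adding (1,3): both endpoints already in same component. Reachability from 4 unchanged.
After: nodes reachable from 4: {1,2,3,4}

Answer: 1 2 3 4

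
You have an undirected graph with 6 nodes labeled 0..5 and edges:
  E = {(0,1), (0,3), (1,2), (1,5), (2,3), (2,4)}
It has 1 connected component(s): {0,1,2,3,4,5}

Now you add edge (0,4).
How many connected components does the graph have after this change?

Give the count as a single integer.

Initial component count: 1
Add (0,4): endpoints already in same component. Count unchanged: 1.
New component count: 1

Answer: 1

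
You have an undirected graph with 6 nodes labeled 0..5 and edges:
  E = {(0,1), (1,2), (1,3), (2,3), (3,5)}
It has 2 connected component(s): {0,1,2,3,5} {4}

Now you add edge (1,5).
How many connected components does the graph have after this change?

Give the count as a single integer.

Answer: 2

Derivation:
Initial component count: 2
Add (1,5): endpoints already in same component. Count unchanged: 2.
New component count: 2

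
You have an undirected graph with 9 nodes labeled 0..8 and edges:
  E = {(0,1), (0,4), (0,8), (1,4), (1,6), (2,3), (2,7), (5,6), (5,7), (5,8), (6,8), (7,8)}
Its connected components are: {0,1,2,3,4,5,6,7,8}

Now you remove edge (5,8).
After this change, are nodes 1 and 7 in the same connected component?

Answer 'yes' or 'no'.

Answer: yes

Derivation:
Initial components: {0,1,2,3,4,5,6,7,8}
Removing edge (5,8): not a bridge — component count unchanged at 1.
New components: {0,1,2,3,4,5,6,7,8}
Are 1 and 7 in the same component? yes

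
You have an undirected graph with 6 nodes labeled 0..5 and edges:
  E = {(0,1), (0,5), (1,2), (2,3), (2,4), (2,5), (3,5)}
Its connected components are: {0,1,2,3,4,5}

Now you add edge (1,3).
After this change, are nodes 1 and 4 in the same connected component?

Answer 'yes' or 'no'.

Initial components: {0,1,2,3,4,5}
Adding edge (1,3): both already in same component {0,1,2,3,4,5}. No change.
New components: {0,1,2,3,4,5}
Are 1 and 4 in the same component? yes

Answer: yes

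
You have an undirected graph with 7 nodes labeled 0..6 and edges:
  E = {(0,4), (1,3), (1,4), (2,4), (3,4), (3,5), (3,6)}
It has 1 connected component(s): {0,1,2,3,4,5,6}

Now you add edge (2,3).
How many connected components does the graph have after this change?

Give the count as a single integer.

Initial component count: 1
Add (2,3): endpoints already in same component. Count unchanged: 1.
New component count: 1

Answer: 1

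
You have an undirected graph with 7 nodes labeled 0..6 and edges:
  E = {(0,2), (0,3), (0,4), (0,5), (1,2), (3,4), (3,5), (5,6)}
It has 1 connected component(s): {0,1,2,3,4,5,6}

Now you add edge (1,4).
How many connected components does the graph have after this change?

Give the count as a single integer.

Initial component count: 1
Add (1,4): endpoints already in same component. Count unchanged: 1.
New component count: 1

Answer: 1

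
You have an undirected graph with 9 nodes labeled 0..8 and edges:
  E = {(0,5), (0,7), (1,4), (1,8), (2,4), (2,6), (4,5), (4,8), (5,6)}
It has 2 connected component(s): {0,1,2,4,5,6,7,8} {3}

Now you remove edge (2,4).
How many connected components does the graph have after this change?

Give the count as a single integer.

Initial component count: 2
Remove (2,4): not a bridge. Count unchanged: 2.
  After removal, components: {0,1,2,4,5,6,7,8} {3}
New component count: 2

Answer: 2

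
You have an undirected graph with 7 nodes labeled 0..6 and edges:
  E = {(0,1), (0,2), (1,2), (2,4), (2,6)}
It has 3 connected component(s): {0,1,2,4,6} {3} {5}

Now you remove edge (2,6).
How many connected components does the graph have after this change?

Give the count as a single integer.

Initial component count: 3
Remove (2,6): it was a bridge. Count increases: 3 -> 4.
  After removal, components: {0,1,2,4} {3} {5} {6}
New component count: 4

Answer: 4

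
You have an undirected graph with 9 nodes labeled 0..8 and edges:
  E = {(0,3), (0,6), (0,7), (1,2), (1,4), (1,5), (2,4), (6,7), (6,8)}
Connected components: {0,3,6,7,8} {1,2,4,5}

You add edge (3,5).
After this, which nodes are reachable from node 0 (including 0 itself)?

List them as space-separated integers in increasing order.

Answer: 0 1 2 3 4 5 6 7 8

Derivation:
Before: nodes reachable from 0: {0,3,6,7,8}
Adding (3,5): merges 0's component with another. Reachability grows.
After: nodes reachable from 0: {0,1,2,3,4,5,6,7,8}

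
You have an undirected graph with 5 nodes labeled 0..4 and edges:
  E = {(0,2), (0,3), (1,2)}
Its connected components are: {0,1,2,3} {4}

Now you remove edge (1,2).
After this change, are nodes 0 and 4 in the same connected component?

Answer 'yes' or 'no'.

Initial components: {0,1,2,3} {4}
Removing edge (1,2): it was a bridge — component count 2 -> 3.
New components: {0,2,3} {1} {4}
Are 0 and 4 in the same component? no

Answer: no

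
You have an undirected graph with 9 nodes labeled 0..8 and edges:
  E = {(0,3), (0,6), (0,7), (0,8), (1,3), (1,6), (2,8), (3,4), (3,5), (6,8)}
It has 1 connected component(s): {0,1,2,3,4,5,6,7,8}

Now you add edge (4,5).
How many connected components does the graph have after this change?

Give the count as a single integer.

Initial component count: 1
Add (4,5): endpoints already in same component. Count unchanged: 1.
New component count: 1

Answer: 1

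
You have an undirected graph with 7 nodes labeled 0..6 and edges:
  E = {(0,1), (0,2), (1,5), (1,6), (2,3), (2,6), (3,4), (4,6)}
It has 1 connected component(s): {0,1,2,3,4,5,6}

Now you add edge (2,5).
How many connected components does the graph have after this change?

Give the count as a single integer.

Answer: 1

Derivation:
Initial component count: 1
Add (2,5): endpoints already in same component. Count unchanged: 1.
New component count: 1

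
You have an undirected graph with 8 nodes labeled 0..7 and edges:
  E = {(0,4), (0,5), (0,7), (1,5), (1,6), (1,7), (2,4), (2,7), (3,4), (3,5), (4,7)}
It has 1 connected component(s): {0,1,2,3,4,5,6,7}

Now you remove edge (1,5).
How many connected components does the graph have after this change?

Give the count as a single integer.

Answer: 1

Derivation:
Initial component count: 1
Remove (1,5): not a bridge. Count unchanged: 1.
  After removal, components: {0,1,2,3,4,5,6,7}
New component count: 1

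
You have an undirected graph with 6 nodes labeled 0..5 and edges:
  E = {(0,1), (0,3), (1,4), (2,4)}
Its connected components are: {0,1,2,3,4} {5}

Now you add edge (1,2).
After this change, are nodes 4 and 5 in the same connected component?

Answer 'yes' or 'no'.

Answer: no

Derivation:
Initial components: {0,1,2,3,4} {5}
Adding edge (1,2): both already in same component {0,1,2,3,4}. No change.
New components: {0,1,2,3,4} {5}
Are 4 and 5 in the same component? no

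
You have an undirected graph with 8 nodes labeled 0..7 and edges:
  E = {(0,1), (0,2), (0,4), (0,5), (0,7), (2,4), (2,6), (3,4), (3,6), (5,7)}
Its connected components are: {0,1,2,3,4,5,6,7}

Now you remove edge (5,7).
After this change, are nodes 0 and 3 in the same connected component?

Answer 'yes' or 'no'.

Initial components: {0,1,2,3,4,5,6,7}
Removing edge (5,7): not a bridge — component count unchanged at 1.
New components: {0,1,2,3,4,5,6,7}
Are 0 and 3 in the same component? yes

Answer: yes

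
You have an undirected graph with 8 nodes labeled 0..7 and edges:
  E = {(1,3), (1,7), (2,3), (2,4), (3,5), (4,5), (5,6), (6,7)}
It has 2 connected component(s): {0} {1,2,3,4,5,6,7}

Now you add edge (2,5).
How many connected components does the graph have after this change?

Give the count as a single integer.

Answer: 2

Derivation:
Initial component count: 2
Add (2,5): endpoints already in same component. Count unchanged: 2.
New component count: 2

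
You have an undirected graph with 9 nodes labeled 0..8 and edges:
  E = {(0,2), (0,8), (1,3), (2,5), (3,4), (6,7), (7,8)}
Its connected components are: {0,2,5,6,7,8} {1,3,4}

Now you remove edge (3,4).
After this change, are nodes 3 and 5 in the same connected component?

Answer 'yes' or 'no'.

Answer: no

Derivation:
Initial components: {0,2,5,6,7,8} {1,3,4}
Removing edge (3,4): it was a bridge — component count 2 -> 3.
New components: {0,2,5,6,7,8} {1,3} {4}
Are 3 and 5 in the same component? no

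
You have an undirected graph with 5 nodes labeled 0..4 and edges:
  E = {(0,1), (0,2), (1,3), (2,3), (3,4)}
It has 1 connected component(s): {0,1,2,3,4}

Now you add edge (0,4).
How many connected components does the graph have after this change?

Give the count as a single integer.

Initial component count: 1
Add (0,4): endpoints already in same component. Count unchanged: 1.
New component count: 1

Answer: 1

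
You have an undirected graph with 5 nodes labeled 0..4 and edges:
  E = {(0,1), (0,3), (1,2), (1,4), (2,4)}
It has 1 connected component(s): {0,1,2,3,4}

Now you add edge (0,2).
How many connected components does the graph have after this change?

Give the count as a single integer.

Answer: 1

Derivation:
Initial component count: 1
Add (0,2): endpoints already in same component. Count unchanged: 1.
New component count: 1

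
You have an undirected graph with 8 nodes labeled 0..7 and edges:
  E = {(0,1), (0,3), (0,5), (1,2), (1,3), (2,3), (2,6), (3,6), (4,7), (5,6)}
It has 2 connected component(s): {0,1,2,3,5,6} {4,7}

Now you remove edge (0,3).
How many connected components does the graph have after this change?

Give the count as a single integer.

Initial component count: 2
Remove (0,3): not a bridge. Count unchanged: 2.
  After removal, components: {0,1,2,3,5,6} {4,7}
New component count: 2

Answer: 2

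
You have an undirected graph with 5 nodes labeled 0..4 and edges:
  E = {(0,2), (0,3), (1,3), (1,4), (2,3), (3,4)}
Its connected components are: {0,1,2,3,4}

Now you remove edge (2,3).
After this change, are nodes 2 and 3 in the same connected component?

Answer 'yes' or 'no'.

Answer: yes

Derivation:
Initial components: {0,1,2,3,4}
Removing edge (2,3): not a bridge — component count unchanged at 1.
New components: {0,1,2,3,4}
Are 2 and 3 in the same component? yes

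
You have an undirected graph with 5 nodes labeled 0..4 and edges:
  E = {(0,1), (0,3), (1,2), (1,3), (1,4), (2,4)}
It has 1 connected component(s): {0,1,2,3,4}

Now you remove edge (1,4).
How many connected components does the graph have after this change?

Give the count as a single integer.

Answer: 1

Derivation:
Initial component count: 1
Remove (1,4): not a bridge. Count unchanged: 1.
  After removal, components: {0,1,2,3,4}
New component count: 1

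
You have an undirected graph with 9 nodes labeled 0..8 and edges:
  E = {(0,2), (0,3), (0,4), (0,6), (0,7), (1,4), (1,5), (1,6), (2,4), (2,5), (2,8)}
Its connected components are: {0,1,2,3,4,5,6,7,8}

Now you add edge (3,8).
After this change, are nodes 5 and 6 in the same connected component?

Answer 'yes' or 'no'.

Initial components: {0,1,2,3,4,5,6,7,8}
Adding edge (3,8): both already in same component {0,1,2,3,4,5,6,7,8}. No change.
New components: {0,1,2,3,4,5,6,7,8}
Are 5 and 6 in the same component? yes

Answer: yes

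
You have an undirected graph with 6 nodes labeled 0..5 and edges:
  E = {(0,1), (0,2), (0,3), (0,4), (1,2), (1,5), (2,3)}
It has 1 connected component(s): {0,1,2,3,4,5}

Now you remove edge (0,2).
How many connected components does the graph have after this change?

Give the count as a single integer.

Answer: 1

Derivation:
Initial component count: 1
Remove (0,2): not a bridge. Count unchanged: 1.
  After removal, components: {0,1,2,3,4,5}
New component count: 1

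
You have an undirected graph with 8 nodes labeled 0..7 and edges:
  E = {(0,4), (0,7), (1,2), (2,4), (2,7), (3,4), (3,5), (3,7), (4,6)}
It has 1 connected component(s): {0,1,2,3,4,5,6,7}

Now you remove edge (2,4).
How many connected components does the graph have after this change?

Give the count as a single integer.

Initial component count: 1
Remove (2,4): not a bridge. Count unchanged: 1.
  After removal, components: {0,1,2,3,4,5,6,7}
New component count: 1

Answer: 1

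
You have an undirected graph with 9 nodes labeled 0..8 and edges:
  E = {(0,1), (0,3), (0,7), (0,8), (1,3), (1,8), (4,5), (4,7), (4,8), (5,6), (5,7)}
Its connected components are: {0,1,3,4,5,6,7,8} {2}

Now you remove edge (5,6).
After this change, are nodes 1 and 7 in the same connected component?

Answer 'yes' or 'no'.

Answer: yes

Derivation:
Initial components: {0,1,3,4,5,6,7,8} {2}
Removing edge (5,6): it was a bridge — component count 2 -> 3.
New components: {0,1,3,4,5,7,8} {2} {6}
Are 1 and 7 in the same component? yes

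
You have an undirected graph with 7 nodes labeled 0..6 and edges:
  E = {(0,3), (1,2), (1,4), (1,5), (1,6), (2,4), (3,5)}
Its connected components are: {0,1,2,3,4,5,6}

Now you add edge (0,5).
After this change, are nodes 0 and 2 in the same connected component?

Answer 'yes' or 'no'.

Answer: yes

Derivation:
Initial components: {0,1,2,3,4,5,6}
Adding edge (0,5): both already in same component {0,1,2,3,4,5,6}. No change.
New components: {0,1,2,3,4,5,6}
Are 0 and 2 in the same component? yes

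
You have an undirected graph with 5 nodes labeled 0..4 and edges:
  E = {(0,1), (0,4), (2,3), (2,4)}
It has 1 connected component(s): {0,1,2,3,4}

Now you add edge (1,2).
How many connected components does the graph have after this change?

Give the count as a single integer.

Answer: 1

Derivation:
Initial component count: 1
Add (1,2): endpoints already in same component. Count unchanged: 1.
New component count: 1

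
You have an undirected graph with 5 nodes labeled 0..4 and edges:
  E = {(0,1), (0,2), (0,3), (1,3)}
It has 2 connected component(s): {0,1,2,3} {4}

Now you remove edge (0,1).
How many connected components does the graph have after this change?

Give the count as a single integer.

Answer: 2

Derivation:
Initial component count: 2
Remove (0,1): not a bridge. Count unchanged: 2.
  After removal, components: {0,1,2,3} {4}
New component count: 2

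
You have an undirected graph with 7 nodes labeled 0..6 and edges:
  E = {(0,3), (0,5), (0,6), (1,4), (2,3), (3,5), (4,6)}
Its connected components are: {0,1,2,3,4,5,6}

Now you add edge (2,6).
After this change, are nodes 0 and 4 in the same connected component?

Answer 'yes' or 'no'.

Answer: yes

Derivation:
Initial components: {0,1,2,3,4,5,6}
Adding edge (2,6): both already in same component {0,1,2,3,4,5,6}. No change.
New components: {0,1,2,3,4,5,6}
Are 0 and 4 in the same component? yes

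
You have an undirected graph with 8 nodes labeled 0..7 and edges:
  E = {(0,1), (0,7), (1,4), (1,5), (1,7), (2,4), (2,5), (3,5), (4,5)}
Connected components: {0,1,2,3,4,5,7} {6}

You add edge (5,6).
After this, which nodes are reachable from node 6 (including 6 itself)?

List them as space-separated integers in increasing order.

Before: nodes reachable from 6: {6}
Adding (5,6): merges 6's component with another. Reachability grows.
After: nodes reachable from 6: {0,1,2,3,4,5,6,7}

Answer: 0 1 2 3 4 5 6 7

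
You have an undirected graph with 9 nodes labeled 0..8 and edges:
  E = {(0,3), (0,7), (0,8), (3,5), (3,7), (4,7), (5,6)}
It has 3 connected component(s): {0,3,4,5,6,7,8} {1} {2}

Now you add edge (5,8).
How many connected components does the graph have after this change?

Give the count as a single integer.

Answer: 3

Derivation:
Initial component count: 3
Add (5,8): endpoints already in same component. Count unchanged: 3.
New component count: 3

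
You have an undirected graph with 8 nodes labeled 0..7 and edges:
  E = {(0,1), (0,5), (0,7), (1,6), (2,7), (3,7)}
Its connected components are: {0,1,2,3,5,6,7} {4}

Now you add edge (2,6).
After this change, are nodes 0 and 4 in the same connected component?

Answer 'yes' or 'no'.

Answer: no

Derivation:
Initial components: {0,1,2,3,5,6,7} {4}
Adding edge (2,6): both already in same component {0,1,2,3,5,6,7}. No change.
New components: {0,1,2,3,5,6,7} {4}
Are 0 and 4 in the same component? no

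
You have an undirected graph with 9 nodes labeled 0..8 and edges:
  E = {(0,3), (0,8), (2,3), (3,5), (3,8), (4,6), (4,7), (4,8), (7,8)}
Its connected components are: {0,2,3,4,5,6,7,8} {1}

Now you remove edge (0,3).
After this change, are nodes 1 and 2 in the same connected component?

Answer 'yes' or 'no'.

Answer: no

Derivation:
Initial components: {0,2,3,4,5,6,7,8} {1}
Removing edge (0,3): not a bridge — component count unchanged at 2.
New components: {0,2,3,4,5,6,7,8} {1}
Are 1 and 2 in the same component? no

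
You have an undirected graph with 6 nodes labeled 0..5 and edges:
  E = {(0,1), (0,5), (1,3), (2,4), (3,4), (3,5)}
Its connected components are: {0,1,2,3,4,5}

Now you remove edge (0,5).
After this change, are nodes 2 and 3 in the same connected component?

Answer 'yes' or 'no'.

Answer: yes

Derivation:
Initial components: {0,1,2,3,4,5}
Removing edge (0,5): not a bridge — component count unchanged at 1.
New components: {0,1,2,3,4,5}
Are 2 and 3 in the same component? yes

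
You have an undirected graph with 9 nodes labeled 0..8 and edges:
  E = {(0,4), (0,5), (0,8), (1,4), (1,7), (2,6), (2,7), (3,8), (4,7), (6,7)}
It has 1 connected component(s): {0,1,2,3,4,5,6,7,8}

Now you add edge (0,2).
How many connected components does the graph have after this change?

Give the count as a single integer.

Initial component count: 1
Add (0,2): endpoints already in same component. Count unchanged: 1.
New component count: 1

Answer: 1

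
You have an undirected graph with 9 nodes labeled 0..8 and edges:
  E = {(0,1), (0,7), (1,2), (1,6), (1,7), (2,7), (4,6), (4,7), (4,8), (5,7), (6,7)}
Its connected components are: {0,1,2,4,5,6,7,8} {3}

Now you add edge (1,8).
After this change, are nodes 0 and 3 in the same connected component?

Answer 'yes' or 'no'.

Initial components: {0,1,2,4,5,6,7,8} {3}
Adding edge (1,8): both already in same component {0,1,2,4,5,6,7,8}. No change.
New components: {0,1,2,4,5,6,7,8} {3}
Are 0 and 3 in the same component? no

Answer: no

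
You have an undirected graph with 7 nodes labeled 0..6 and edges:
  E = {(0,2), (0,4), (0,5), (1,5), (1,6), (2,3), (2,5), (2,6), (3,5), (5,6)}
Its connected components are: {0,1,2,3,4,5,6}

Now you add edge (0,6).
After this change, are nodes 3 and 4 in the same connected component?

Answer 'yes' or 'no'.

Answer: yes

Derivation:
Initial components: {0,1,2,3,4,5,6}
Adding edge (0,6): both already in same component {0,1,2,3,4,5,6}. No change.
New components: {0,1,2,3,4,5,6}
Are 3 and 4 in the same component? yes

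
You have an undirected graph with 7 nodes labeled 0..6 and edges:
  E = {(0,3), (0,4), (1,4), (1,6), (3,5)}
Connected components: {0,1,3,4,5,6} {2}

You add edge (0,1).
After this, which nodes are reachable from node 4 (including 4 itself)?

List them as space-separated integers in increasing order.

Answer: 0 1 3 4 5 6

Derivation:
Before: nodes reachable from 4: {0,1,3,4,5,6}
Adding (0,1): both endpoints already in same component. Reachability from 4 unchanged.
After: nodes reachable from 4: {0,1,3,4,5,6}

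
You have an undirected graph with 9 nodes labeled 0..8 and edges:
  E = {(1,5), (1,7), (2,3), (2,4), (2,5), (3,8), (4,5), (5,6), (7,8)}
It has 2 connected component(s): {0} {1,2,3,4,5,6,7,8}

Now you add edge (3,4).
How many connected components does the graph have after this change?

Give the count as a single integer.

Answer: 2

Derivation:
Initial component count: 2
Add (3,4): endpoints already in same component. Count unchanged: 2.
New component count: 2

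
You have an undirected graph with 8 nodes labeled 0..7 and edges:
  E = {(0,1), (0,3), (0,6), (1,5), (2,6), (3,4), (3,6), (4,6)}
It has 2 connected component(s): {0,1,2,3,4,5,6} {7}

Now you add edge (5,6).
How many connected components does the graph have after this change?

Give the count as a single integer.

Initial component count: 2
Add (5,6): endpoints already in same component. Count unchanged: 2.
New component count: 2

Answer: 2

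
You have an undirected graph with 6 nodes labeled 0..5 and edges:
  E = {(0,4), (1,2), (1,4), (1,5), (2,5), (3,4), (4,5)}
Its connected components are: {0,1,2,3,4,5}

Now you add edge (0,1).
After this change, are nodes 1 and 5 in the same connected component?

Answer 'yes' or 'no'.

Answer: yes

Derivation:
Initial components: {0,1,2,3,4,5}
Adding edge (0,1): both already in same component {0,1,2,3,4,5}. No change.
New components: {0,1,2,3,4,5}
Are 1 and 5 in the same component? yes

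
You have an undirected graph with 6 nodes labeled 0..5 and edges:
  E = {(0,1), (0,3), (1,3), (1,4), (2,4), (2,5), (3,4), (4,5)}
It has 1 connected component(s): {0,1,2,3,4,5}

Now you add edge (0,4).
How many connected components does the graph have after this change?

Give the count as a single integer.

Initial component count: 1
Add (0,4): endpoints already in same component. Count unchanged: 1.
New component count: 1

Answer: 1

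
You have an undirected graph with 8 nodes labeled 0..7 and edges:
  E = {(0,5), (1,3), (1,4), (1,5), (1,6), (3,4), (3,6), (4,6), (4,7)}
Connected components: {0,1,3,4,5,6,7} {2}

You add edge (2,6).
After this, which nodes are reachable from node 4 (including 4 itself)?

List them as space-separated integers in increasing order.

Answer: 0 1 2 3 4 5 6 7

Derivation:
Before: nodes reachable from 4: {0,1,3,4,5,6,7}
Adding (2,6): merges 4's component with another. Reachability grows.
After: nodes reachable from 4: {0,1,2,3,4,5,6,7}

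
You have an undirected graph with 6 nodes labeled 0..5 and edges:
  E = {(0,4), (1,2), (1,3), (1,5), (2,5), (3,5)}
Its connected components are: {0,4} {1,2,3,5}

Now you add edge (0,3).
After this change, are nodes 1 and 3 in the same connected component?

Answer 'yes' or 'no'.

Answer: yes

Derivation:
Initial components: {0,4} {1,2,3,5}
Adding edge (0,3): merges {0,4} and {1,2,3,5}.
New components: {0,1,2,3,4,5}
Are 1 and 3 in the same component? yes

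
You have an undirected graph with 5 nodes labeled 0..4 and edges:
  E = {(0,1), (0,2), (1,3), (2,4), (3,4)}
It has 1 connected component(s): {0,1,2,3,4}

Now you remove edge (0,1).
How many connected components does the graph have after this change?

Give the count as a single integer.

Answer: 1

Derivation:
Initial component count: 1
Remove (0,1): not a bridge. Count unchanged: 1.
  After removal, components: {0,1,2,3,4}
New component count: 1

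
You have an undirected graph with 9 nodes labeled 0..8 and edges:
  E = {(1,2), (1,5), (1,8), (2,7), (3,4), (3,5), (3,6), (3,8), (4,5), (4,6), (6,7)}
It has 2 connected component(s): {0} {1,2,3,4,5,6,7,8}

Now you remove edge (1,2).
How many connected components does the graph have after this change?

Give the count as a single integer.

Answer: 2

Derivation:
Initial component count: 2
Remove (1,2): not a bridge. Count unchanged: 2.
  After removal, components: {0} {1,2,3,4,5,6,7,8}
New component count: 2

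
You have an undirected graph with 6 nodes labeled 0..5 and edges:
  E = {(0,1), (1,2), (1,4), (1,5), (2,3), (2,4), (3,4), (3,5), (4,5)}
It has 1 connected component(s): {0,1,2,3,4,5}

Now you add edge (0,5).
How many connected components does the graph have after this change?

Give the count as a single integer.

Initial component count: 1
Add (0,5): endpoints already in same component. Count unchanged: 1.
New component count: 1

Answer: 1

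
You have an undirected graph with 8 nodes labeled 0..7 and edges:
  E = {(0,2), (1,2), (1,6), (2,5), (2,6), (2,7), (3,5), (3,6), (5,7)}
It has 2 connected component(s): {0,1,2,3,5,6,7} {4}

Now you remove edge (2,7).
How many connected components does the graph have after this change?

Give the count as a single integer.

Initial component count: 2
Remove (2,7): not a bridge. Count unchanged: 2.
  After removal, components: {0,1,2,3,5,6,7} {4}
New component count: 2

Answer: 2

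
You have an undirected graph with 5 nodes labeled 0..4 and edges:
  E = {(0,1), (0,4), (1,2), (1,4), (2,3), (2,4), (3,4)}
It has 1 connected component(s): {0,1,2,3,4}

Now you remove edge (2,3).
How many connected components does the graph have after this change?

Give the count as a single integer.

Initial component count: 1
Remove (2,3): not a bridge. Count unchanged: 1.
  After removal, components: {0,1,2,3,4}
New component count: 1

Answer: 1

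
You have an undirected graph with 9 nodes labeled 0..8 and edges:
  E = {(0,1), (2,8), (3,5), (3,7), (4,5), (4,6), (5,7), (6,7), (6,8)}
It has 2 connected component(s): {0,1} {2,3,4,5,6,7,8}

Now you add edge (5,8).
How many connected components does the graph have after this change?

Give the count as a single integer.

Initial component count: 2
Add (5,8): endpoints already in same component. Count unchanged: 2.
New component count: 2

Answer: 2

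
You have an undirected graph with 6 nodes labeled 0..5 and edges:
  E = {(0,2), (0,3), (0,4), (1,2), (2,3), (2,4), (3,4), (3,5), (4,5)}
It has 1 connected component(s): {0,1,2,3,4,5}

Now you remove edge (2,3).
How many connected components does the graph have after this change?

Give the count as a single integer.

Answer: 1

Derivation:
Initial component count: 1
Remove (2,3): not a bridge. Count unchanged: 1.
  After removal, components: {0,1,2,3,4,5}
New component count: 1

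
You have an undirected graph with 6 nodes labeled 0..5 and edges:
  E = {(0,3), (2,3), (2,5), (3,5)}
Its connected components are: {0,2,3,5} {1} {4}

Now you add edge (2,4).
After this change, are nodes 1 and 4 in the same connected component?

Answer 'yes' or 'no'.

Initial components: {0,2,3,5} {1} {4}
Adding edge (2,4): merges {0,2,3,5} and {4}.
New components: {0,2,3,4,5} {1}
Are 1 and 4 in the same component? no

Answer: no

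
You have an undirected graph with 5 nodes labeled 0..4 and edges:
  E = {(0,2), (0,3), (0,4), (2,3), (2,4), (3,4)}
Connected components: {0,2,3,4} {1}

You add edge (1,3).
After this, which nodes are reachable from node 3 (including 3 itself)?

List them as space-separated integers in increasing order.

Answer: 0 1 2 3 4

Derivation:
Before: nodes reachable from 3: {0,2,3,4}
Adding (1,3): merges 3's component with another. Reachability grows.
After: nodes reachable from 3: {0,1,2,3,4}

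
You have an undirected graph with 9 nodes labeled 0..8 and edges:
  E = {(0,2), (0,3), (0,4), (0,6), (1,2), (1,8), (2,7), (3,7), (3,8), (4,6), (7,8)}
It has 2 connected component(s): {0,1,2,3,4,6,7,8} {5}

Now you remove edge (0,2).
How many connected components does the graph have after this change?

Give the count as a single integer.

Initial component count: 2
Remove (0,2): not a bridge. Count unchanged: 2.
  After removal, components: {0,1,2,3,4,6,7,8} {5}
New component count: 2

Answer: 2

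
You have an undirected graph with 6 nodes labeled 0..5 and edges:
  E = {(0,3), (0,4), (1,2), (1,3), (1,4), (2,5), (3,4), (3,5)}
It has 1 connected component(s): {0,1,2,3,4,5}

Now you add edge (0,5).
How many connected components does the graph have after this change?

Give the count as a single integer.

Initial component count: 1
Add (0,5): endpoints already in same component. Count unchanged: 1.
New component count: 1

Answer: 1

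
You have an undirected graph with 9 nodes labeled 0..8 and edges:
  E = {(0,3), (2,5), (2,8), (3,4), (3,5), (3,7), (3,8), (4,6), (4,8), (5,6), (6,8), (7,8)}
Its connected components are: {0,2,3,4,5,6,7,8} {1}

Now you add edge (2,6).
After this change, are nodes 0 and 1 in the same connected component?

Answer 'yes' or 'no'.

Answer: no

Derivation:
Initial components: {0,2,3,4,5,6,7,8} {1}
Adding edge (2,6): both already in same component {0,2,3,4,5,6,7,8}. No change.
New components: {0,2,3,4,5,6,7,8} {1}
Are 0 and 1 in the same component? no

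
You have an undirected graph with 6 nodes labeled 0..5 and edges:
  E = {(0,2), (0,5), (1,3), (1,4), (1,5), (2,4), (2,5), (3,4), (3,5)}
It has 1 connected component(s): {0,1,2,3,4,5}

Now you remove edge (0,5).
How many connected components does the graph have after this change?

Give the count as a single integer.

Answer: 1

Derivation:
Initial component count: 1
Remove (0,5): not a bridge. Count unchanged: 1.
  After removal, components: {0,1,2,3,4,5}
New component count: 1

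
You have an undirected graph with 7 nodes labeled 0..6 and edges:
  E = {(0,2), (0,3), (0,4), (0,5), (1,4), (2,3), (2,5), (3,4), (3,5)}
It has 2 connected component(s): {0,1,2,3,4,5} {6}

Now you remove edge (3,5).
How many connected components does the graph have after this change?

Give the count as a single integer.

Initial component count: 2
Remove (3,5): not a bridge. Count unchanged: 2.
  After removal, components: {0,1,2,3,4,5} {6}
New component count: 2

Answer: 2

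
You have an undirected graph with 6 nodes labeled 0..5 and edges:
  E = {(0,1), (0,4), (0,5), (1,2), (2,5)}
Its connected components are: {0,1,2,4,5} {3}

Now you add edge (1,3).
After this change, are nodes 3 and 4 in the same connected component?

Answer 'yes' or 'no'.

Initial components: {0,1,2,4,5} {3}
Adding edge (1,3): merges {0,1,2,4,5} and {3}.
New components: {0,1,2,3,4,5}
Are 3 and 4 in the same component? yes

Answer: yes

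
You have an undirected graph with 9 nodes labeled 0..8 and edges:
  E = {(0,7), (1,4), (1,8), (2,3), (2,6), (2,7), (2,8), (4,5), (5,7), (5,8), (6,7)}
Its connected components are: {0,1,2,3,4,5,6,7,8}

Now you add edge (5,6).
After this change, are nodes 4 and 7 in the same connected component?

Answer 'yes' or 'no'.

Initial components: {0,1,2,3,4,5,6,7,8}
Adding edge (5,6): both already in same component {0,1,2,3,4,5,6,7,8}. No change.
New components: {0,1,2,3,4,5,6,7,8}
Are 4 and 7 in the same component? yes

Answer: yes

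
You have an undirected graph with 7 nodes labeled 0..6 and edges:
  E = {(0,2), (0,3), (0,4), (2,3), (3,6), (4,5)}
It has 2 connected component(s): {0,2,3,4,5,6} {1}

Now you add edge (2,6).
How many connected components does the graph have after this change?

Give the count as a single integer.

Initial component count: 2
Add (2,6): endpoints already in same component. Count unchanged: 2.
New component count: 2

Answer: 2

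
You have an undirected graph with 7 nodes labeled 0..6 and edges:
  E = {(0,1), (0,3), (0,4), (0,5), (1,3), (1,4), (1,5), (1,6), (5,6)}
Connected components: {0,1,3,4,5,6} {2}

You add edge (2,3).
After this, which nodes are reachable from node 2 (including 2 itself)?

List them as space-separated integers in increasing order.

Answer: 0 1 2 3 4 5 6

Derivation:
Before: nodes reachable from 2: {2}
Adding (2,3): merges 2's component with another. Reachability grows.
After: nodes reachable from 2: {0,1,2,3,4,5,6}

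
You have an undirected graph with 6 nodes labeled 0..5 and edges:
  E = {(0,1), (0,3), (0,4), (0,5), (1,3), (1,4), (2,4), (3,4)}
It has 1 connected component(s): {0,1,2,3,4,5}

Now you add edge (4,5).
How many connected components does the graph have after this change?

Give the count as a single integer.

Answer: 1

Derivation:
Initial component count: 1
Add (4,5): endpoints already in same component. Count unchanged: 1.
New component count: 1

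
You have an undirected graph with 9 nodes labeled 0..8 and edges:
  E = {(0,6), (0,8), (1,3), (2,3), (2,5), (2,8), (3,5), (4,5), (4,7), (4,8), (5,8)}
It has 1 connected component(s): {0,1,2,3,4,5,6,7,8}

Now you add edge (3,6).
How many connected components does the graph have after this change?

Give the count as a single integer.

Answer: 1

Derivation:
Initial component count: 1
Add (3,6): endpoints already in same component. Count unchanged: 1.
New component count: 1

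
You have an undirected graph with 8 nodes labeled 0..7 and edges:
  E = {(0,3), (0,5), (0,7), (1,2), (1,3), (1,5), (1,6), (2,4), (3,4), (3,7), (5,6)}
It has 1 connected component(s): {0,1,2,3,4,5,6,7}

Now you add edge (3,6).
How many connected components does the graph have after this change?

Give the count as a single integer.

Initial component count: 1
Add (3,6): endpoints already in same component. Count unchanged: 1.
New component count: 1

Answer: 1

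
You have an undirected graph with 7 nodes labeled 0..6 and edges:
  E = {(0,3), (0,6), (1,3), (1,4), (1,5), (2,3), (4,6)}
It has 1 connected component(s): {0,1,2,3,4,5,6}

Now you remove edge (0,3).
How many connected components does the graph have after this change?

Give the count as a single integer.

Answer: 1

Derivation:
Initial component count: 1
Remove (0,3): not a bridge. Count unchanged: 1.
  After removal, components: {0,1,2,3,4,5,6}
New component count: 1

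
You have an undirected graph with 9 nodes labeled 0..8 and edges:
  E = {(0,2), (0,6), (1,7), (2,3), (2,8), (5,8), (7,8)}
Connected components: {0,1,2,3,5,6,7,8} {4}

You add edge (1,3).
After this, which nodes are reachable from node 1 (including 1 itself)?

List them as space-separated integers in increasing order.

Answer: 0 1 2 3 5 6 7 8

Derivation:
Before: nodes reachable from 1: {0,1,2,3,5,6,7,8}
Adding (1,3): both endpoints already in same component. Reachability from 1 unchanged.
After: nodes reachable from 1: {0,1,2,3,5,6,7,8}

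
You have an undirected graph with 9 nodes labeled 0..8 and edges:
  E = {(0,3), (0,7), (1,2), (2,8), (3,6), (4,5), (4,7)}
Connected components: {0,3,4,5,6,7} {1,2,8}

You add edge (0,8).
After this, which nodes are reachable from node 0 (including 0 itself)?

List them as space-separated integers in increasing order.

Answer: 0 1 2 3 4 5 6 7 8

Derivation:
Before: nodes reachable from 0: {0,3,4,5,6,7}
Adding (0,8): merges 0's component with another. Reachability grows.
After: nodes reachable from 0: {0,1,2,3,4,5,6,7,8}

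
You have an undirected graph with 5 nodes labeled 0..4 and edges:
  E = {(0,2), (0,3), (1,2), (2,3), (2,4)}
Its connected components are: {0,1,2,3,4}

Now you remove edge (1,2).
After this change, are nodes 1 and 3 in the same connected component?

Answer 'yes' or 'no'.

Initial components: {0,1,2,3,4}
Removing edge (1,2): it was a bridge — component count 1 -> 2.
New components: {0,2,3,4} {1}
Are 1 and 3 in the same component? no

Answer: no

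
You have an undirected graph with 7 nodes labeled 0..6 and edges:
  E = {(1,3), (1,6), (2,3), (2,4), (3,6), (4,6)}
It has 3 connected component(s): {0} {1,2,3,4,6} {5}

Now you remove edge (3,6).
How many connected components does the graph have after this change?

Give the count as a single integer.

Initial component count: 3
Remove (3,6): not a bridge. Count unchanged: 3.
  After removal, components: {0} {1,2,3,4,6} {5}
New component count: 3

Answer: 3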